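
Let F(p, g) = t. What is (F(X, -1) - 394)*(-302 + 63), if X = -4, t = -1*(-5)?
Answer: 92971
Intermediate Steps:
t = 5
F(p, g) = 5
(F(X, -1) - 394)*(-302 + 63) = (5 - 394)*(-302 + 63) = -389*(-239) = 92971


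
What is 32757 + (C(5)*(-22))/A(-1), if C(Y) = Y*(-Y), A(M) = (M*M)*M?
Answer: 32207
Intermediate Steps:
A(M) = M**3 (A(M) = M**2*M = M**3)
C(Y) = -Y**2
32757 + (C(5)*(-22))/A(-1) = 32757 + (-1*5**2*(-22))/((-1)**3) = 32757 + (-1*25*(-22))/(-1) = 32757 - 25*(-22)*(-1) = 32757 + 550*(-1) = 32757 - 550 = 32207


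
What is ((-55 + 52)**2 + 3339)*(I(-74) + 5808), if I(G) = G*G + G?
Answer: 37531080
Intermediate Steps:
I(G) = G + G**2 (I(G) = G**2 + G = G + G**2)
((-55 + 52)**2 + 3339)*(I(-74) + 5808) = ((-55 + 52)**2 + 3339)*(-74*(1 - 74) + 5808) = ((-3)**2 + 3339)*(-74*(-73) + 5808) = (9 + 3339)*(5402 + 5808) = 3348*11210 = 37531080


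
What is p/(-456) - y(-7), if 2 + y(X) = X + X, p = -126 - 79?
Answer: 7501/456 ≈ 16.450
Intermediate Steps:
p = -205
y(X) = -2 + 2*X (y(X) = -2 + (X + X) = -2 + 2*X)
p/(-456) - y(-7) = -205/(-456) - (-2 + 2*(-7)) = -205*(-1/456) - (-2 - 14) = 205/456 - 1*(-16) = 205/456 + 16 = 7501/456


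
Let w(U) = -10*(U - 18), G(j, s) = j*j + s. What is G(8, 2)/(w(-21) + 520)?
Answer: 33/455 ≈ 0.072527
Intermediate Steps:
G(j, s) = s + j² (G(j, s) = j² + s = s + j²)
w(U) = 180 - 10*U (w(U) = -10*(-18 + U) = 180 - 10*U)
G(8, 2)/(w(-21) + 520) = (2 + 8²)/((180 - 10*(-21)) + 520) = (2 + 64)/((180 + 210) + 520) = 66/(390 + 520) = 66/910 = 66*(1/910) = 33/455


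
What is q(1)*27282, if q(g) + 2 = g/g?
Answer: -27282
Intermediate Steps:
q(g) = -1 (q(g) = -2 + g/g = -2 + 1 = -1)
q(1)*27282 = -1*27282 = -27282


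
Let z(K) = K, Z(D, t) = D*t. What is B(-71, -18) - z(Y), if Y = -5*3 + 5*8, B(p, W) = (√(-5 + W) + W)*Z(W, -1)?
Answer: -349 + 18*I*√23 ≈ -349.0 + 86.325*I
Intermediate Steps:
B(p, W) = -W*(W + √(-5 + W)) (B(p, W) = (√(-5 + W) + W)*(W*(-1)) = (W + √(-5 + W))*(-W) = -W*(W + √(-5 + W)))
Y = 25 (Y = -15 + 40 = 25)
B(-71, -18) - z(Y) = -1*(-18)*(-18 + √(-5 - 18)) - 1*25 = -1*(-18)*(-18 + √(-23)) - 25 = -1*(-18)*(-18 + I*√23) - 25 = (-324 + 18*I*√23) - 25 = -349 + 18*I*√23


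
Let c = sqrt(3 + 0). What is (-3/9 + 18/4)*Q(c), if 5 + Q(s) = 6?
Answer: 25/6 ≈ 4.1667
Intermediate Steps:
c = sqrt(3) ≈ 1.7320
Q(s) = 1 (Q(s) = -5 + 6 = 1)
(-3/9 + 18/4)*Q(c) = (-3/9 + 18/4)*1 = (-3*1/9 + 18*(1/4))*1 = (-1/3 + 9/2)*1 = (25/6)*1 = 25/6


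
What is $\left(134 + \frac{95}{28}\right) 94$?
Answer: $\frac{180809}{14} \approx 12915.0$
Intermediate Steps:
$\left(134 + \frac{95}{28}\right) 94 = \frac{3847}{28} \cdot 94 = \frac{180809}{14}$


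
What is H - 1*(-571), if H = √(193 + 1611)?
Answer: 571 + 2*√451 ≈ 613.47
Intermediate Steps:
H = 2*√451 (H = √1804 = 2*√451 ≈ 42.474)
H - 1*(-571) = 2*√451 - 1*(-571) = 2*√451 + 571 = 571 + 2*√451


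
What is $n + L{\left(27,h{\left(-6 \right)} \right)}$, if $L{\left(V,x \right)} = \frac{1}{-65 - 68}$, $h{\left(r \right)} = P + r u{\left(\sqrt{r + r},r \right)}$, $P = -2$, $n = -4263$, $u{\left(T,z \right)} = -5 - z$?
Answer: $- \frac{566980}{133} \approx -4263.0$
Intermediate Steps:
$h{\left(r \right)} = -2 + r \left(-5 - r\right)$
$L{\left(V,x \right)} = - \frac{1}{133}$ ($L{\left(V,x \right)} = \frac{1}{-133} = - \frac{1}{133}$)
$n + L{\left(27,h{\left(-6 \right)} \right)} = -4263 - \frac{1}{133} = - \frac{566980}{133}$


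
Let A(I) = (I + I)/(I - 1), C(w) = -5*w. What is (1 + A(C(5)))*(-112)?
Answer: -4256/13 ≈ -327.38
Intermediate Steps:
A(I) = 2*I/(-1 + I) (A(I) = (2*I)/(-1 + I) = 2*I/(-1 + I))
(1 + A(C(5)))*(-112) = (1 + 2*(-5*5)/(-1 - 5*5))*(-112) = (1 + 2*(-25)/(-1 - 25))*(-112) = (1 + 2*(-25)/(-26))*(-112) = (1 + 2*(-25)*(-1/26))*(-112) = (1 + 25/13)*(-112) = (38/13)*(-112) = -4256/13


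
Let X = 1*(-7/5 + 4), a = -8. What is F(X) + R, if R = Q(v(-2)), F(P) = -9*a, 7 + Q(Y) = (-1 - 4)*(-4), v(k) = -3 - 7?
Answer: 85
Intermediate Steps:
v(k) = -10
Q(Y) = 13 (Q(Y) = -7 + (-1 - 4)*(-4) = -7 - 5*(-4) = -7 + 20 = 13)
X = 13/5 (X = 1*(-7*⅕ + 4) = 1*(-7/5 + 4) = 1*(13/5) = 13/5 ≈ 2.6000)
F(P) = 72 (F(P) = -9*(-8) = 72)
R = 13
F(X) + R = 72 + 13 = 85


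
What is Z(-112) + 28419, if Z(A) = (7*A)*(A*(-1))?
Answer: -59389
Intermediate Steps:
Z(A) = -7*A² (Z(A) = (7*A)*(-A) = -7*A²)
Z(-112) + 28419 = -7*(-112)² + 28419 = -7*12544 + 28419 = -87808 + 28419 = -59389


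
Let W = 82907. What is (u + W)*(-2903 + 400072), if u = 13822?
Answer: 38417760201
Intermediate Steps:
(u + W)*(-2903 + 400072) = (13822 + 82907)*(-2903 + 400072) = 96729*397169 = 38417760201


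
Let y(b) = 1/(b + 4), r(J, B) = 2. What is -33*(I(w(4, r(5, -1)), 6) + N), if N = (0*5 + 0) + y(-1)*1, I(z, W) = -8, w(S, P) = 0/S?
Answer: 253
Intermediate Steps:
w(S, P) = 0
y(b) = 1/(4 + b)
N = ⅓ (N = (0*5 + 0) + 1/(4 - 1) = (0 + 0) + 1/3 = 0 + (⅓)*1 = 0 + ⅓ = ⅓ ≈ 0.33333)
-33*(I(w(4, r(5, -1)), 6) + N) = -33*(-8 + ⅓) = -33*(-23/3) = 253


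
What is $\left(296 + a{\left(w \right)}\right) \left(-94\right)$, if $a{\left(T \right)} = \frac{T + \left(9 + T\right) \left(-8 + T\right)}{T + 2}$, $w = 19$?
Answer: $- \frac{205014}{7} \approx -29288.0$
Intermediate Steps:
$a{\left(T \right)} = \frac{T + \left(-8 + T\right) \left(9 + T\right)}{2 + T}$
$\left(296 + a{\left(w \right)}\right) \left(-94\right) = \left(296 + \frac{-72 + 19^{2} + 2 \cdot 19}{2 + 19}\right) \left(-94\right) = \left(296 + \frac{-72 + 361 + 38}{21}\right) \left(-94\right) = \left(296 + \frac{1}{21} \cdot 327\right) \left(-94\right) = \left(296 + \frac{109}{7}\right) \left(-94\right) = \frac{2181}{7} \left(-94\right) = - \frac{205014}{7}$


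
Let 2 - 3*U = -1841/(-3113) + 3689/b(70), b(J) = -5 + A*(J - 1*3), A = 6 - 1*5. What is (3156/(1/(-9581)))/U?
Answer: 188259521736/120559 ≈ 1.5616e+6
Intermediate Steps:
A = 1 (A = 6 - 5 = 1)
b(J) = -8 + J (b(J) = -5 + 1*(J - 1*3) = -5 + 1*(J - 3) = -5 + 1*(-3 + J) = -5 + (-3 + J) = -8 + J)
U = -120559/6226 (U = 2/3 - (-1841/(-3113) + 3689/(-8 + 70))/3 = 2/3 - (-1841*(-1/3113) + 3689/62)/3 = 2/3 - (1841/3113 + 3689*(1/62))/3 = 2/3 - (1841/3113 + 119/2)/3 = 2/3 - 1/3*374129/6226 = 2/3 - 374129/18678 = -120559/6226 ≈ -19.364)
(3156/(1/(-9581)))/U = (3156/(1/(-9581)))/(-120559/6226) = (3156/(-1/9581))*(-6226/120559) = (3156*(-9581))*(-6226/120559) = -30237636*(-6226/120559) = 188259521736/120559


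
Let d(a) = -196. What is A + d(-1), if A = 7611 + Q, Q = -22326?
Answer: -14911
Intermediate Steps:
A = -14715 (A = 7611 - 22326 = -14715)
A + d(-1) = -14715 - 196 = -14911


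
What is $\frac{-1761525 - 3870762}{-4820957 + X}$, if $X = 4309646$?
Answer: $\frac{1877429}{170437} \approx 11.015$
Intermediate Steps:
$\frac{-1761525 - 3870762}{-4820957 + X} = \frac{-1761525 - 3870762}{-4820957 + 4309646} = - \frac{5632287}{-511311} = \left(-5632287\right) \left(- \frac{1}{511311}\right) = \frac{1877429}{170437}$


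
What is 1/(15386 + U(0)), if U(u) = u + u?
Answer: 1/15386 ≈ 6.4994e-5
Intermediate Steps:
U(u) = 2*u
1/(15386 + U(0)) = 1/(15386 + 2*0) = 1/(15386 + 0) = 1/15386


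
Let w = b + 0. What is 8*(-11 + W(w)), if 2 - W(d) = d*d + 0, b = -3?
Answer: -144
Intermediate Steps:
w = -3 (w = -3 + 0 = -3)
W(d) = 2 - d² (W(d) = 2 - (d*d + 0) = 2 - (d² + 0) = 2 - d²)
8*(-11 + W(w)) = 8*(-11 + (2 - 1*(-3)²)) = 8*(-11 + (2 - 1*9)) = 8*(-11 + (2 - 9)) = 8*(-11 - 7) = 8*(-18) = -144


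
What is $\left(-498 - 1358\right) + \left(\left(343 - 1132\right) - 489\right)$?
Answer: $-3134$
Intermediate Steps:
$\left(-498 - 1358\right) + \left(\left(343 - 1132\right) - 489\right) = -1856 - 1278 = -3134$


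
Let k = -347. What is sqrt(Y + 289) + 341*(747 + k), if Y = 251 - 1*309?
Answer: 136400 + sqrt(231) ≈ 1.3642e+5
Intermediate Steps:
Y = -58 (Y = 251 - 309 = -58)
sqrt(Y + 289) + 341*(747 + k) = sqrt(-58 + 289) + 341*(747 - 347) = sqrt(231) + 341*400 = sqrt(231) + 136400 = 136400 + sqrt(231)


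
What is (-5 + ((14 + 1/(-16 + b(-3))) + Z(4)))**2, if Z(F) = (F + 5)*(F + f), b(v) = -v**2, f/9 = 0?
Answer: 1263376/625 ≈ 2021.4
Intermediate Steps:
f = 0 (f = 9*0 = 0)
Z(F) = F*(5 + F) (Z(F) = (F + 5)*(F + 0) = (5 + F)*F = F*(5 + F))
(-5 + ((14 + 1/(-16 + b(-3))) + Z(4)))**2 = (-5 + ((14 + 1/(-16 - 1*(-3)**2)) + 4*(5 + 4)))**2 = (-5 + ((14 + 1/(-16 - 1*9)) + 4*9))**2 = (-5 + ((14 + 1/(-16 - 9)) + 36))**2 = (-5 + ((14 + 1/(-25)) + 36))**2 = (-5 + ((14 - 1/25) + 36))**2 = (-5 + (349/25 + 36))**2 = (-5 + 1249/25)**2 = (1124/25)**2 = 1263376/625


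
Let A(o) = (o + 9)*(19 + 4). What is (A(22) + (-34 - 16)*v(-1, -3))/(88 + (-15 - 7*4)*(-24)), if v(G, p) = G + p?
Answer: 913/1120 ≈ 0.81518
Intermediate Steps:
A(o) = 207 + 23*o (A(o) = (9 + o)*23 = 207 + 23*o)
(A(22) + (-34 - 16)*v(-1, -3))/(88 + (-15 - 7*4)*(-24)) = ((207 + 23*22) + (-34 - 16)*(-1 - 3))/(88 + (-15 - 7*4)*(-24)) = ((207 + 506) - 50*(-4))/(88 + (-15 - 28)*(-24)) = (713 + 200)/(88 - 43*(-24)) = 913/(88 + 1032) = 913/1120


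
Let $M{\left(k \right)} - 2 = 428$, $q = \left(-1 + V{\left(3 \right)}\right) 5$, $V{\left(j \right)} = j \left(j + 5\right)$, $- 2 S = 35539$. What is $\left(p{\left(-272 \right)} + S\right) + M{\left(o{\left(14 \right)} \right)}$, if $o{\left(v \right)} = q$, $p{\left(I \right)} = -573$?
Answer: $- \frac{35825}{2} \approx -17913.0$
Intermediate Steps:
$S = - \frac{35539}{2}$ ($S = \left(- \frac{1}{2}\right) 35539 = - \frac{35539}{2} \approx -17770.0$)
$V{\left(j \right)} = j \left(5 + j\right)$
$q = 115$ ($q = \left(-1 + 3 \left(5 + 3\right)\right) 5 = \left(-1 + 3 \cdot 8\right) 5 = \left(-1 + 24\right) 5 = 23 \cdot 5 = 115$)
$o{\left(v \right)} = 115$
$M{\left(k \right)} = 430$ ($M{\left(k \right)} = 2 + 428 = 430$)
$\left(p{\left(-272 \right)} + S\right) + M{\left(o{\left(14 \right)} \right)} = \left(-573 - \frac{35539}{2}\right) + 430 = - \frac{36685}{2} + 430 = - \frac{35825}{2}$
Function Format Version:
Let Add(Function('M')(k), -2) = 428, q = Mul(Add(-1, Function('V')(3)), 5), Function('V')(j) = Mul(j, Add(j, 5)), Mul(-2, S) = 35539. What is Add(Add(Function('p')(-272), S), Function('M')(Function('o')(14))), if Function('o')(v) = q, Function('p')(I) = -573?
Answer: Rational(-35825, 2) ≈ -17913.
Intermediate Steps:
S = Rational(-35539, 2) (S = Mul(Rational(-1, 2), 35539) = Rational(-35539, 2) ≈ -17770.)
Function('V')(j) = Mul(j, Add(5, j))
q = 115 (q = Mul(Add(-1, Mul(3, Add(5, 3))), 5) = Mul(Add(-1, Mul(3, 8)), 5) = Mul(Add(-1, 24), 5) = Mul(23, 5) = 115)
Function('o')(v) = 115
Function('M')(k) = 430 (Function('M')(k) = Add(2, 428) = 430)
Add(Add(Function('p')(-272), S), Function('M')(Function('o')(14))) = Add(Add(-573, Rational(-35539, 2)), 430) = Add(Rational(-36685, 2), 430) = Rational(-35825, 2)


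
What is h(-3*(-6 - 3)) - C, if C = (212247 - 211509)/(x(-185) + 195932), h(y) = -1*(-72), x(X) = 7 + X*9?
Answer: 777055/10793 ≈ 71.996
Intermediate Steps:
x(X) = 7 + 9*X
h(y) = 72
C = 41/10793 (C = (212247 - 211509)/((7 + 9*(-185)) + 195932) = 738/((7 - 1665) + 195932) = 738/(-1658 + 195932) = 738/194274 = 738*(1/194274) = 41/10793 ≈ 0.0037988)
h(-3*(-6 - 3)) - C = 72 - 1*41/10793 = 72 - 41/10793 = 777055/10793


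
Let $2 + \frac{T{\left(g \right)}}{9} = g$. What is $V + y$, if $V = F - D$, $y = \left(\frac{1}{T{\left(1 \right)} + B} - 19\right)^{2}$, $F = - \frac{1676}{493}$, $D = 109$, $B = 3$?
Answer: $\frac{4525057}{17748} \approx 254.96$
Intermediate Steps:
$T{\left(g \right)} = -18 + 9 g$
$F = - \frac{1676}{493}$ ($F = \left(-1676\right) \frac{1}{493} = - \frac{1676}{493} \approx -3.3996$)
$y = \frac{13225}{36}$ ($y = \left(\frac{1}{\left(-18 + 9 \cdot 1\right) + 3} - 19\right)^{2} = \left(\frac{1}{\left(-18 + 9\right) + 3} - 19\right)^{2} = \left(\frac{1}{-9 + 3} - 19\right)^{2} = \left(\frac{1}{-6} - 19\right)^{2} = \left(- \frac{1}{6} - 19\right)^{2} = \left(- \frac{115}{6}\right)^{2} = \frac{13225}{36} \approx 367.36$)
$V = - \frac{55413}{493}$ ($V = - \frac{1676}{493} - 109 = - \frac{55413}{493} \approx -112.4$)
$V + y = - \frac{55413}{493} + \frac{13225}{36} = \frac{4525057}{17748}$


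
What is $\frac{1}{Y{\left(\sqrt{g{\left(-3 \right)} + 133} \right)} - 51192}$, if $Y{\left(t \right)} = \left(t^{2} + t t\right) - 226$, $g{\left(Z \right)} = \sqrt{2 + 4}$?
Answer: $- \frac{6394}{327065885} - \frac{\sqrt{6}}{1308263540} \approx -1.9551 \cdot 10^{-5}$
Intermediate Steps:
$g{\left(Z \right)} = \sqrt{6}$
$Y{\left(t \right)} = -226 + 2 t^{2}$ ($Y{\left(t \right)} = \left(t^{2} + t^{2}\right) - 226 = 2 t^{2} - 226 = -226 + 2 t^{2}$)
$\frac{1}{Y{\left(\sqrt{g{\left(-3 \right)} + 133} \right)} - 51192} = \frac{1}{\left(-226 + 2 \left(\sqrt{\sqrt{6} + 133}\right)^{2}\right) - 51192} = \frac{1}{\left(-226 + 2 \left(\sqrt{133 + \sqrt{6}}\right)^{2}\right) - 51192} = \frac{1}{\left(-226 + 2 \left(133 + \sqrt{6}\right)\right) - 51192} = \frac{1}{\left(-226 + \left(266 + 2 \sqrt{6}\right)\right) - 51192} = \frac{1}{\left(40 + 2 \sqrt{6}\right) - 51192} = \frac{1}{-51152 + 2 \sqrt{6}}$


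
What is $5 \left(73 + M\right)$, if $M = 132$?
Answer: $1025$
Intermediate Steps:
$5 \left(73 + M\right) = 5 \left(73 + 132\right) = 5 \cdot 205 = 1025$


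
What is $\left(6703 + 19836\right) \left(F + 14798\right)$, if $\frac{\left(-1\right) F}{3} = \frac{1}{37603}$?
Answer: $\frac{14767605079949}{37603} \approx 3.9272 \cdot 10^{8}$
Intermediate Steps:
$F = - \frac{3}{37603} \approx -7.9781 \cdot 10^{-5}$
$\left(6703 + 19836\right) \left(F + 14798\right) = \left(6703 + 19836\right) \left(- \frac{3}{37603} + 14798\right) = 26539 \cdot \frac{556449191}{37603} = \frac{14767605079949}{37603}$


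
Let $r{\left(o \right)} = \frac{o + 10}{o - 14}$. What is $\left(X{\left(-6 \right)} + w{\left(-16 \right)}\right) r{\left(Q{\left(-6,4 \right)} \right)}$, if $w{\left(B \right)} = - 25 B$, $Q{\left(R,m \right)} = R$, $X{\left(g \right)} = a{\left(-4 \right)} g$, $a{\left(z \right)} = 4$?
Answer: $- \frac{376}{5} \approx -75.2$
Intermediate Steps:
$X{\left(g \right)} = 4 g$
$r{\left(o \right)} = \frac{10 + o}{-14 + o}$
$\left(X{\left(-6 \right)} + w{\left(-16 \right)}\right) r{\left(Q{\left(-6,4 \right)} \right)} = \left(4 \left(-6\right) - -400\right) \frac{10 - 6}{-14 - 6} = \left(-24 + 400\right) \frac{1}{-20} \cdot 4 = 376 \left(\left(- \frac{1}{20}\right) 4\right) = 376 \left(- \frac{1}{5}\right) = - \frac{376}{5}$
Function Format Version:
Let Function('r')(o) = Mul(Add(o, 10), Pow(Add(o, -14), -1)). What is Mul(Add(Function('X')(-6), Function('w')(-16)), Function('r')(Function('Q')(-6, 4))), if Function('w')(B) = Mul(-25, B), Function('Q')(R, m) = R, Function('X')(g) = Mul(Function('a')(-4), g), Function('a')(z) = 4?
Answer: Rational(-376, 5) ≈ -75.200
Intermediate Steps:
Function('X')(g) = Mul(4, g)
Function('r')(o) = Mul(Pow(Add(-14, o), -1), Add(10, o)) (Function('r')(o) = Mul(Add(10, o), Pow(Add(-14, o), -1)) = Mul(Pow(Add(-14, o), -1), Add(10, o)))
Mul(Add(Function('X')(-6), Function('w')(-16)), Function('r')(Function('Q')(-6, 4))) = Mul(Add(Mul(4, -6), Mul(-25, -16)), Mul(Pow(Add(-14, -6), -1), Add(10, -6))) = Mul(Add(-24, 400), Mul(Pow(-20, -1), 4)) = Mul(376, Mul(Rational(-1, 20), 4)) = Mul(376, Rational(-1, 5)) = Rational(-376, 5)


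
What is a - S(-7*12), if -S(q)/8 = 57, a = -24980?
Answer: -24524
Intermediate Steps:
S(q) = -456 (S(q) = -8*57 = -456)
a - S(-7*12) = -24980 - 1*(-456) = -24980 + 456 = -24524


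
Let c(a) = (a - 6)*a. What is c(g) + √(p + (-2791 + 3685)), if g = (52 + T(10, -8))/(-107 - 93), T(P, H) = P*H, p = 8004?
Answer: -2051/2500 + √8898 ≈ 93.509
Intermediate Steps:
T(P, H) = H*P
g = 7/50 (g = (52 - 8*10)/(-107 - 93) = (52 - 80)/(-200) = -28*(-1/200) = 7/50 ≈ 0.14000)
c(a) = a*(-6 + a) (c(a) = (-6 + a)*a = a*(-6 + a))
c(g) + √(p + (-2791 + 3685)) = 7*(-6 + 7/50)/50 + √(8004 + (-2791 + 3685)) = (7/50)*(-293/50) + √(8004 + 894) = -2051/2500 + √8898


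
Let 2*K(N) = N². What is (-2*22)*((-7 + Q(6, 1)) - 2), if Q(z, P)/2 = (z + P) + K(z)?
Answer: -1804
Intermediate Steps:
K(N) = N²/2
Q(z, P) = z² + 2*P + 2*z (Q(z, P) = 2*((z + P) + z²/2) = 2*((P + z) + z²/2) = 2*(P + z + z²/2) = z² + 2*P + 2*z)
(-2*22)*((-7 + Q(6, 1)) - 2) = (-2*22)*((-7 + (6² + 2*1 + 2*6)) - 2) = -44*((-7 + (36 + 2 + 12)) - 2) = -44*((-7 + 50) - 2) = -44*(43 - 2) = -44*41 = -1804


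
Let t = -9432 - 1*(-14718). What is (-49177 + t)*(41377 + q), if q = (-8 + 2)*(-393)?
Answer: -1919572885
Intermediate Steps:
q = 2358 (q = -6*(-393) = 2358)
t = 5286 (t = -9432 + 14718 = 5286)
(-49177 + t)*(41377 + q) = (-49177 + 5286)*(41377 + 2358) = -43891*43735 = -1919572885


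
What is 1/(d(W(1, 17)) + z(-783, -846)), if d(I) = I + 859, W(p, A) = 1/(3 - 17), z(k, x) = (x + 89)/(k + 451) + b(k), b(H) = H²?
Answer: 2324/1426820285 ≈ 1.6288e-6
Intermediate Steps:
z(k, x) = k² + (89 + x)/(451 + k) (z(k, x) = (x + 89)/(k + 451) + k² = (89 + x)/(451 + k) + k² = k² + (89 + x)/(451 + k))
W(p, A) = -1/14 (W(p, A) = 1/(-14) = -1/14)
d(I) = 859 + I
1/(d(W(1, 17)) + z(-783, -846)) = 1/((859 - 1/14) + (89 - 846 + (-783)³ + 451*(-783)²)/(451 - 783)) = 1/(12025/14 + (89 - 846 - 480048687 + 451*613089)/(-332)) = 1/(12025/14 - (89 - 846 - 480048687 + 276503139)/332) = 1/(12025/14 - 1/332*(-203546305)) = 1/(12025/14 + 203546305/332) = 1/(1426820285/2324) = 2324/1426820285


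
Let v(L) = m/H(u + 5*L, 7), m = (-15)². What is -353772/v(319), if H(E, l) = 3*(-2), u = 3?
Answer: 235848/25 ≈ 9433.9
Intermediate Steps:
m = 225
H(E, l) = -6
v(L) = -75/2 (v(L) = 225/(-6) = 225*(-⅙) = -75/2)
-353772/v(319) = -353772/(-75/2) = -353772*(-2/75) = 235848/25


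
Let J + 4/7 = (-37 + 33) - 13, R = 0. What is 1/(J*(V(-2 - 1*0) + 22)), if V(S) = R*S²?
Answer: -7/2706 ≈ -0.0025868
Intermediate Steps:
V(S) = 0 (V(S) = 0*S² = 0)
J = -123/7 (J = -4/7 + ((-37 + 33) - 13) = -4/7 + (-4 - 13) = -4/7 - 17 = -123/7 ≈ -17.571)
1/(J*(V(-2 - 1*0) + 22)) = 1/(-123*(0 + 22)/7) = 1/(-123/7*22) = 1/(-2706/7) = -7/2706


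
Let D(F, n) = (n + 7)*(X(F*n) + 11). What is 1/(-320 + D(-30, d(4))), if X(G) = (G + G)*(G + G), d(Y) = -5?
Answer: 1/179702 ≈ 5.5648e-6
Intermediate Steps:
X(G) = 4*G**2 (X(G) = (2*G)*(2*G) = 4*G**2)
D(F, n) = (7 + n)*(11 + 4*F**2*n**2) (D(F, n) = (n + 7)*(4*(F*n)**2 + 11) = (7 + n)*(4*(F**2*n**2) + 11) = (7 + n)*(4*F**2*n**2 + 11) = (7 + n)*(11 + 4*F**2*n**2))
1/(-320 + D(-30, d(4))) = 1/(-320 + (77 + 11*(-5) + 4*(-30)**2*(-5)**3 + 28*(-30)**2*(-5)**2)) = 1/(-320 + (77 - 55 + 4*900*(-125) + 28*900*25)) = 1/(-320 + (77 - 55 - 450000 + 630000)) = 1/(-320 + 180022) = 1/179702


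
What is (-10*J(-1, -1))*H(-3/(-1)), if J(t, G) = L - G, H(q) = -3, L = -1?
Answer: 0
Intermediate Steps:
J(t, G) = -1 - G
(-10*J(-1, -1))*H(-3/(-1)) = -10*(-1 - 1*(-1))*(-3) = -10*(-1 + 1)*(-3) = -10*0*(-3) = 0*(-3) = 0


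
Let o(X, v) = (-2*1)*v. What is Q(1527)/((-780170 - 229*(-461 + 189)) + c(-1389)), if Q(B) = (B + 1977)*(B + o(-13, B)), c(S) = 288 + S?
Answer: 594512/79887 ≈ 7.4419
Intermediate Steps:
o(X, v) = -2*v
Q(B) = -B*(1977 + B) (Q(B) = (B + 1977)*(B - 2*B) = (1977 + B)*(-B) = -B*(1977 + B))
Q(1527)/((-780170 - 229*(-461 + 189)) + c(-1389)) = (1527*(-1977 - 1*1527))/((-780170 - 229*(-461 + 189)) + (288 - 1389)) = (1527*(-1977 - 1527))/((-780170 - 229*(-272)) - 1101) = (1527*(-3504))/((-780170 + 62288) - 1101) = -5350608/(-717882 - 1101) = -5350608/(-718983) = -5350608*(-1/718983) = 594512/79887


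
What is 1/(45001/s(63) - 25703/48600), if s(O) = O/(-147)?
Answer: -48600/5103139103 ≈ -9.5235e-6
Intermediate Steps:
s(O) = -O/147 (s(O) = O*(-1/147) = -O/147)
1/(45001/s(63) - 25703/48600) = 1/(45001/((-1/147*63)) - 25703/48600) = 1/(45001/(-3/7) - 25703*1/48600) = 1/(45001*(-7/3) - 25703/48600) = 1/(-315007/3 - 25703/48600) = 1/(-5103139103/48600) = -48600/5103139103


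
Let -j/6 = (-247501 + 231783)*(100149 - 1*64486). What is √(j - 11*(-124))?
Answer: 4*√210206723 ≈ 57994.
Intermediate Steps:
j = 3363306204 (j = -6*(-247501 + 231783)*(100149 - 1*64486) = -(-94308)*(100149 - 64486) = -(-94308)*35663 = -6*(-560551034) = 3363306204)
√(j - 11*(-124)) = √(3363306204 - 11*(-124)) = √(3363306204 + 1364) = √3363307568 = 4*√210206723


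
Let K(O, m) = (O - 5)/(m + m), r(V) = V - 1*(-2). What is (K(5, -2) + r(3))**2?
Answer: 25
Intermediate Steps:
r(V) = 2 + V (r(V) = V + 2 = 2 + V)
K(O, m) = (-5 + O)/(2*m) (K(O, m) = (-5 + O)/((2*m)) = (-5 + O)*(1/(2*m)) = (-5 + O)/(2*m))
(K(5, -2) + r(3))**2 = ((1/2)*(-5 + 5)/(-2) + (2 + 3))**2 = ((1/2)*(-1/2)*0 + 5)**2 = (0 + 5)**2 = 5**2 = 25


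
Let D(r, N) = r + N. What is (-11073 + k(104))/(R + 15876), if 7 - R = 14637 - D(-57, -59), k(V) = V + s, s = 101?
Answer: -5434/565 ≈ -9.6177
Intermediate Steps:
D(r, N) = N + r
k(V) = 101 + V (k(V) = V + 101 = 101 + V)
R = -14746 (R = 7 - (14637 - (-59 - 57)) = 7 - (14637 - 1*(-116)) = 7 - (14637 + 116) = 7 - 1*14753 = 7 - 14753 = -14746)
(-11073 + k(104))/(R + 15876) = (-11073 + (101 + 104))/(-14746 + 15876) = (-11073 + 205)/1130 = -10868*1/1130 = -5434/565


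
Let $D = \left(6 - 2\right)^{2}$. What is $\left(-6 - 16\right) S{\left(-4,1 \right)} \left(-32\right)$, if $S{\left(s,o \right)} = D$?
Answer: $11264$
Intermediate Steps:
$D = 16$ ($D = 4^{2} = 16$)
$S{\left(s,o \right)} = 16$
$\left(-6 - 16\right) S{\left(-4,1 \right)} \left(-32\right) = \left(-6 - 16\right) 16 \left(-32\right) = \left(-22\right) 16 \left(-32\right) = \left(-352\right) \left(-32\right) = 11264$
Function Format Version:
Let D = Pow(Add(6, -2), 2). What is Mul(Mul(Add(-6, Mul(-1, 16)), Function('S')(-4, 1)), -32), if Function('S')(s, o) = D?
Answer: 11264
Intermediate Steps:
D = 16 (D = Pow(4, 2) = 16)
Function('S')(s, o) = 16
Mul(Mul(Add(-6, Mul(-1, 16)), Function('S')(-4, 1)), -32) = Mul(Mul(Add(-6, Mul(-1, 16)), 16), -32) = Mul(Mul(Add(-6, -16), 16), -32) = Mul(Mul(-22, 16), -32) = Mul(-352, -32) = 11264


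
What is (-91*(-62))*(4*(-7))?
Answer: -157976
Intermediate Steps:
(-91*(-62))*(4*(-7)) = 5642*(-28) = -157976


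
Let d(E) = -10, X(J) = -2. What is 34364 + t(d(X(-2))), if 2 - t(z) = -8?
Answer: 34374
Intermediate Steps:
t(z) = 10 (t(z) = 2 - 1*(-8) = 2 + 8 = 10)
34364 + t(d(X(-2))) = 34364 + 10 = 34374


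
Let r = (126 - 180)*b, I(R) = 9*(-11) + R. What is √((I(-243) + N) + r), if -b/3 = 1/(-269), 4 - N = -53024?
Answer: 6*√105899113/269 ≈ 229.53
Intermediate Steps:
N = 53028 (N = 4 - 1*(-53024) = 4 + 53024 = 53028)
I(R) = -99 + R
b = 3/269 (b = -3/(-269) = -3*(-1/269) = 3/269 ≈ 0.011152)
r = -162/269 (r = (126 - 180)*(3/269) = -54*3/269 = -162/269 ≈ -0.60223)
√((I(-243) + N) + r) = √(((-99 - 243) + 53028) - 162/269) = √((-342 + 53028) - 162/269) = √(52686 - 162/269) = √(14172372/269) = 6*√105899113/269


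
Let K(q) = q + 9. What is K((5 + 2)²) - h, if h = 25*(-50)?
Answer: 1308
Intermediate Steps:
h = -1250
K(q) = 9 + q
K((5 + 2)²) - h = (9 + (5 + 2)²) - 1*(-1250) = (9 + 7²) + 1250 = (9 + 49) + 1250 = 58 + 1250 = 1308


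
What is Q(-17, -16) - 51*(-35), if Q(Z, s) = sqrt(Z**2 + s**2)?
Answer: 1785 + sqrt(545) ≈ 1808.3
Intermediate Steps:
Q(-17, -16) - 51*(-35) = sqrt((-17)**2 + (-16)**2) - 51*(-35) = sqrt(289 + 256) + 1785 = sqrt(545) + 1785 = 1785 + sqrt(545)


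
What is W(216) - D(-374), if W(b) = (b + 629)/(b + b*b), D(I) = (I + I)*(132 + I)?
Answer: -8484581107/46872 ≈ -1.8102e+5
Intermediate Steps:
D(I) = 2*I*(132 + I) (D(I) = (2*I)*(132 + I) = 2*I*(132 + I))
W(b) = (629 + b)/(b + b**2)
W(216) - D(-374) = (629 + 216)/(216*(1 + 216)) - 2*(-374)*(132 - 374) = (1/216)*845/217 - 2*(-374)*(-242) = (1/216)*(1/217)*845 - 1*181016 = 845/46872 - 181016 = -8484581107/46872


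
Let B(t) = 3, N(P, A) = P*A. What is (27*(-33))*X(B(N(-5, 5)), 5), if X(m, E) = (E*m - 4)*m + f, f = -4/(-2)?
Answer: -31185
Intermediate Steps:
N(P, A) = A*P
f = 2 (f = -4*(-½) = 2)
X(m, E) = 2 + m*(-4 + E*m) (X(m, E) = (E*m - 4)*m + 2 = (-4 + E*m)*m + 2 = m*(-4 + E*m) + 2 = 2 + m*(-4 + E*m))
(27*(-33))*X(B(N(-5, 5)), 5) = (27*(-33))*(2 - 4*3 + 5*3²) = -891*(2 - 12 + 5*9) = -891*(2 - 12 + 45) = -891*35 = -31185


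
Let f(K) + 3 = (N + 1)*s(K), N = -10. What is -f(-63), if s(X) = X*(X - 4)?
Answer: 37992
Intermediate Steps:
s(X) = X*(-4 + X)
f(K) = -3 - 9*K*(-4 + K) (f(K) = -3 + (-10 + 1)*(K*(-4 + K)) = -3 - 9*K*(-4 + K))
-f(-63) = -(-3 - 9*(-63)**2 + 36*(-63)) = -(-3 - 9*3969 - 2268) = -(-3 - 35721 - 2268) = -1*(-37992) = 37992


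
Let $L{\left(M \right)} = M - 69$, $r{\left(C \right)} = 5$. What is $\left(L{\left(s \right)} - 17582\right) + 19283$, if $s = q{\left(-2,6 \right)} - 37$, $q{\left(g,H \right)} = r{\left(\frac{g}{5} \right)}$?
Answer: $1600$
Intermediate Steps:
$q{\left(g,H \right)} = 5$
$s = -32$ ($s = 5 - 37 = -32$)
$L{\left(M \right)} = -69 + M$ ($L{\left(M \right)} = M - 69 = -69 + M$)
$\left(L{\left(s \right)} - 17582\right) + 19283 = \left(\left(-69 - 32\right) - 17582\right) + 19283 = \left(-101 - 17582\right) + 19283 = -17683 + 19283 = 1600$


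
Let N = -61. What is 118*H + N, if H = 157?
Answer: 18465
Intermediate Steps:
118*H + N = 118*157 - 61 = 18526 - 61 = 18465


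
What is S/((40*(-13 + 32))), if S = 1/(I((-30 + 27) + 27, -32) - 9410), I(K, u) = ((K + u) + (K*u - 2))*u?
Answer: 1/11769360 ≈ 8.4966e-8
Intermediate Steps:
I(K, u) = u*(-2 + K + u + K*u) (I(K, u) = ((K + u) + (-2 + K*u))*u = (-2 + K + u + K*u)*u = u*(-2 + K + u + K*u))
S = 1/15486 (S = 1/(-32*(-2 + ((-30 + 27) + 27) - 32 + ((-30 + 27) + 27)*(-32)) - 9410) = 1/(-32*(-2 + (-3 + 27) - 32 + (-3 + 27)*(-32)) - 9410) = 1/(-32*(-2 + 24 - 32 + 24*(-32)) - 9410) = 1/(-32*(-2 + 24 - 32 - 768) - 9410) = 1/(-32*(-778) - 9410) = 1/(24896 - 9410) = 1/15486 ≈ 6.4574e-5)
S/((40*(-13 + 32))) = 1/(15486*((40*(-13 + 32)))) = 1/(15486*((40*19))) = (1/15486)/760 = (1/15486)*(1/760) = 1/11769360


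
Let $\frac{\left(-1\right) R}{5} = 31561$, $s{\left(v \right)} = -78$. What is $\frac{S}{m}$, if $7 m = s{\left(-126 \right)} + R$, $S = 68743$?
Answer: $- \frac{481201}{157883} \approx -3.0478$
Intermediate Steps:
$R = -157805$ ($R = \left(-5\right) 31561 = -157805$)
$m = - \frac{157883}{7}$ ($m = \frac{-78 - 157805}{7} = \frac{1}{7} \left(-157883\right) = - \frac{157883}{7} \approx -22555.0$)
$\frac{S}{m} = \frac{68743}{- \frac{157883}{7}} = 68743 \left(- \frac{7}{157883}\right) = - \frac{481201}{157883}$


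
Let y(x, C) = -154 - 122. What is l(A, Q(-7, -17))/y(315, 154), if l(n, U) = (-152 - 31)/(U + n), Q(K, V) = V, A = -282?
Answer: -61/27508 ≈ -0.0022175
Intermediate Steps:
y(x, C) = -276
l(n, U) = -183/(U + n)
l(A, Q(-7, -17))/y(315, 154) = -183/(-17 - 282)/(-276) = -183/(-299)*(-1/276) = -183*(-1/299)*(-1/276) = (183/299)*(-1/276) = -61/27508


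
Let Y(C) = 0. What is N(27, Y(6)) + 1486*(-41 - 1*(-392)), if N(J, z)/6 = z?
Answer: 521586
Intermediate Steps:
N(J, z) = 6*z
N(27, Y(6)) + 1486*(-41 - 1*(-392)) = 6*0 + 1486*(-41 - 1*(-392)) = 0 + 1486*(-41 + 392) = 0 + 1486*351 = 0 + 521586 = 521586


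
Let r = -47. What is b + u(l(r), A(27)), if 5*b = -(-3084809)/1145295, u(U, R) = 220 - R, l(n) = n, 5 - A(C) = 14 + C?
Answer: 1469062409/5726475 ≈ 256.54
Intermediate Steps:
A(C) = -9 - C (A(C) = 5 - (14 + C) = 5 + (-14 - C) = -9 - C)
b = 3084809/5726475 (b = (-(-3084809)/1145295)/5 = (-1*(-3084809/1145295))/5 = (1/5)*(3084809/1145295) = 3084809/5726475 ≈ 0.53869)
b + u(l(r), A(27)) = 3084809/5726475 + (220 - (-9 - 1*27)) = 3084809/5726475 + (220 - (-9 - 27)) = 3084809/5726475 + (220 - 1*(-36)) = 3084809/5726475 + (220 + 36) = 3084809/5726475 + 256 = 1469062409/5726475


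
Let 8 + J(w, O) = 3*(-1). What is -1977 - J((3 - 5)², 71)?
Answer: -1966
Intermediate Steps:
J(w, O) = -11 (J(w, O) = -8 + 3*(-1) = -8 - 3 = -11)
-1977 - J((3 - 5)², 71) = -1977 - 1*(-11) = -1977 + 11 = -1966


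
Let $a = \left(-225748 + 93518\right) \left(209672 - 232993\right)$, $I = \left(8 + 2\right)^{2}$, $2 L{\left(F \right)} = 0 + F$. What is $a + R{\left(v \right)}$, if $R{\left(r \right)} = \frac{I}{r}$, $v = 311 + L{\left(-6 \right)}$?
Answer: $\frac{237447658935}{77} \approx 3.0837 \cdot 10^{9}$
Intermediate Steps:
$L{\left(F \right)} = \frac{F}{2}$ ($L{\left(F \right)} = \frac{0 + F}{2} = \frac{F}{2}$)
$I = 100$ ($I = 10^{2} = 100$)
$v = 308$ ($v = 311 + \frac{1}{2} \left(-6\right) = 311 - 3 = 308$)
$a = 3083735830$ ($a = \left(-132230\right) \left(-23321\right) = 3083735830$)
$R{\left(r \right)} = \frac{100}{r}$
$a + R{\left(v \right)} = 3083735830 + \frac{100}{308} = 3083735830 + 100 \cdot \frac{1}{308} = 3083735830 + \frac{25}{77} = \frac{237447658935}{77}$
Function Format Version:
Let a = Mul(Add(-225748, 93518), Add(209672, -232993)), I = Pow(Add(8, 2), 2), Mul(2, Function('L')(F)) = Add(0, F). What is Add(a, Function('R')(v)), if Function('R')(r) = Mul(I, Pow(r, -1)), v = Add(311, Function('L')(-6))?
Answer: Rational(237447658935, 77) ≈ 3.0837e+9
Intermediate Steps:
Function('L')(F) = Mul(Rational(1, 2), F) (Function('L')(F) = Mul(Rational(1, 2), Add(0, F)) = Mul(Rational(1, 2), F))
I = 100 (I = Pow(10, 2) = 100)
v = 308 (v = Add(311, Mul(Rational(1, 2), -6)) = Add(311, -3) = 308)
a = 3083735830 (a = Mul(-132230, -23321) = 3083735830)
Function('R')(r) = Mul(100, Pow(r, -1))
Add(a, Function('R')(v)) = Add(3083735830, Mul(100, Pow(308, -1))) = Add(3083735830, Mul(100, Rational(1, 308))) = Add(3083735830, Rational(25, 77)) = Rational(237447658935, 77)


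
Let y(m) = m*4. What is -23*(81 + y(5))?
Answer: -2323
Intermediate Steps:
y(m) = 4*m
-23*(81 + y(5)) = -23*(81 + 4*5) = -23*(81 + 20) = -23*101 = -2323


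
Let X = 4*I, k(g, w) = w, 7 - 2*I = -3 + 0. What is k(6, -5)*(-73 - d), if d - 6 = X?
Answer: 495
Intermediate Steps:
I = 5 (I = 7/2 - (-3 + 0)/2 = 7/2 - ½*(-3) = 7/2 + 3/2 = 5)
X = 20 (X = 4*5 = 20)
d = 26 (d = 6 + 20 = 26)
k(6, -5)*(-73 - d) = -5*(-73 - 1*26) = -5*(-73 - 26) = -5*(-99) = 495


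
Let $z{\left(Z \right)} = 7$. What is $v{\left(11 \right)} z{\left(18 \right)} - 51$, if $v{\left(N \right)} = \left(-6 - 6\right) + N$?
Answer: $-58$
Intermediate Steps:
$v{\left(N \right)} = -12 + N$
$v{\left(11 \right)} z{\left(18 \right)} - 51 = \left(-12 + 11\right) 7 - 51 = \left(-1\right) 7 - 51 = -7 - 51 = -58$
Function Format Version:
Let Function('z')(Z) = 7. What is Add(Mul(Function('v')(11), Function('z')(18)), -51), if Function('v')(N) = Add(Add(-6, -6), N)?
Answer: -58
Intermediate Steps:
Function('v')(N) = Add(-12, N)
Add(Mul(Function('v')(11), Function('z')(18)), -51) = Add(Mul(Add(-12, 11), 7), -51) = Add(Mul(-1, 7), -51) = Add(-7, -51) = -58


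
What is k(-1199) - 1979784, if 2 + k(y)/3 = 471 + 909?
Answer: -1975650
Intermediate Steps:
k(y) = 4134 (k(y) = -6 + 3*(471 + 909) = -6 + 3*1380 = -6 + 4140 = 4134)
k(-1199) - 1979784 = 4134 - 1979784 = -1975650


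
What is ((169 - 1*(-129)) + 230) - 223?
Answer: 305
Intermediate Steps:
((169 - 1*(-129)) + 230) - 223 = ((169 + 129) + 230) - 223 = (298 + 230) - 223 = 528 - 223 = 305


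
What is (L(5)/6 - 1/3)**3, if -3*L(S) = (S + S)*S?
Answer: -21952/729 ≈ -30.112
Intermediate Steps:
L(S) = -2*S**2/3 (L(S) = -(S + S)*S/3 = -2*S*S/3 = -2*S**2/3)
(L(5)/6 - 1/3)**3 = (-2/3*5**2/6 - 1/3)**3 = (-2/3*25*(1/6) - 1*1/3)**3 = (-50/3*1/6 - 1/3)**3 = (-25/9 - 1/3)**3 = (-28/9)**3 = -21952/729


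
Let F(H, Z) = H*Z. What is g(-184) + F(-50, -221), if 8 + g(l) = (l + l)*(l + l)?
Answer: 146466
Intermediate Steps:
g(l) = -8 + 4*l**2 (g(l) = -8 + (l + l)*(l + l) = -8 + (2*l)*(2*l) = -8 + 4*l**2)
g(-184) + F(-50, -221) = (-8 + 4*(-184)**2) - 50*(-221) = (-8 + 4*33856) + 11050 = (-8 + 135424) + 11050 = 135416 + 11050 = 146466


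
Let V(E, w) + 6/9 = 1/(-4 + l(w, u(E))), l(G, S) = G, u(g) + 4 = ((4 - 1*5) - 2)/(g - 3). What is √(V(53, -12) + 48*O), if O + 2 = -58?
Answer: 5*I*√16593/12 ≈ 53.672*I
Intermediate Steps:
u(g) = -4 - 3/(-3 + g) (u(g) = -4 + ((4 - 1*5) - 2)/(g - 3) = -4 + ((4 - 5) - 2)/(-3 + g) = -4 + (-1 - 2)/(-3 + g) = -4 - 3/(-3 + g))
O = -60 (O = -2 - 58 = -60)
V(E, w) = -⅔ + 1/(-4 + w)
√(V(53, -12) + 48*O) = √((11 - 2*(-12))/(3*(-4 - 12)) + 48*(-60)) = √((⅓)*(11 + 24)/(-16) - 2880) = √((⅓)*(-1/16)*35 - 2880) = √(-35/48 - 2880) = √(-138275/48) = 5*I*√16593/12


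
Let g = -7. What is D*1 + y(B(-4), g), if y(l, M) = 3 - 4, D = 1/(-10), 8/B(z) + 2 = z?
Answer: -11/10 ≈ -1.1000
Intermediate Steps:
B(z) = 8/(-2 + z)
D = -⅒ ≈ -0.10000
y(l, M) = -1
D*1 + y(B(-4), g) = -⅒*1 - 1 = -⅒ - 1 = -11/10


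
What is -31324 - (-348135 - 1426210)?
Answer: 1743021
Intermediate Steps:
-31324 - (-348135 - 1426210) = -31324 - 1*(-1774345) = -31324 + 1774345 = 1743021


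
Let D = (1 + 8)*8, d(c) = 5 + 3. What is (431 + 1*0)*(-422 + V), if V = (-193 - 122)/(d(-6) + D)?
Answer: -2937265/16 ≈ -1.8358e+5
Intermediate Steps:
d(c) = 8
D = 72 (D = 9*8 = 72)
V = -63/16 (V = (-193 - 122)/(8 + 72) = -315/80 = -315*1/80 = -63/16 ≈ -3.9375)
(431 + 1*0)*(-422 + V) = (431 + 1*0)*(-422 - 63/16) = (431 + 0)*(-6815/16) = 431*(-6815/16) = -2937265/16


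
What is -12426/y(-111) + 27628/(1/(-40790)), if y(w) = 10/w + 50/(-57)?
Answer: -383157313061/340 ≈ -1.1269e+9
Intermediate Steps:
y(w) = -50/57 + 10/w (y(w) = 10/w + 50*(-1/57) = 10/w - 50/57 = -50/57 + 10/w)
-12426/y(-111) + 27628/(1/(-40790)) = -12426/(-50/57 + 10/(-111)) + 27628/(1/(-40790)) = -12426/(-50/57 + 10*(-1/111)) + 27628/(-1/40790) = -12426/(-50/57 - 10/111) + 27628*(-40790) = -12426/(-680/703) - 1126946120 = -12426*(-703/680) - 1126946120 = 4367739/340 - 1126946120 = -383157313061/340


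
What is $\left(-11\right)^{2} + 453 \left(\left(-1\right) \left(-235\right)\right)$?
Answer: $106576$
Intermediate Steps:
$\left(-11\right)^{2} + 453 \left(\left(-1\right) \left(-235\right)\right) = 121 + 453 \cdot 235 = 121 + 106455 = 106576$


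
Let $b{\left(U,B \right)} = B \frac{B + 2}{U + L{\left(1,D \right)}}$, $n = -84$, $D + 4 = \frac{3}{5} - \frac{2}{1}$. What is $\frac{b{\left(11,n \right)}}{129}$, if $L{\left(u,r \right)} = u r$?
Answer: $\frac{410}{43} \approx 9.5349$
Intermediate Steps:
$D = - \frac{27}{5}$ ($D = -4 + \left(\frac{3}{5} - \frac{2}{1}\right) = -4 + \left(3 \cdot \frac{1}{5} - 2\right) = -4 + \left(\frac{3}{5} - 2\right) = -4 - \frac{7}{5} = - \frac{27}{5} \approx -5.4$)
$L{\left(u,r \right)} = r u$
$b{\left(U,B \right)} = \frac{B \left(2 + B\right)}{- \frac{27}{5} + U}$ ($b{\left(U,B \right)} = B \frac{B + 2}{U - \frac{27}{5}} = B \frac{2 + B}{U - \frac{27}{5}} = B \frac{2 + B}{- \frac{27}{5} + U} = \frac{B \left(2 + B\right)}{- \frac{27}{5} + U}$)
$\frac{b{\left(11,n \right)}}{129} = \frac{5 \left(-84\right) \frac{1}{-27 + 5 \cdot 11} \left(2 - 84\right)}{129} = 5 \left(-84\right) \frac{1}{-27 + 55} \left(-82\right) \frac{1}{129} = 5 \left(-84\right) \frac{1}{28} \left(-82\right) \frac{1}{129} = 1230 \cdot \frac{1}{129} = \frac{410}{43}$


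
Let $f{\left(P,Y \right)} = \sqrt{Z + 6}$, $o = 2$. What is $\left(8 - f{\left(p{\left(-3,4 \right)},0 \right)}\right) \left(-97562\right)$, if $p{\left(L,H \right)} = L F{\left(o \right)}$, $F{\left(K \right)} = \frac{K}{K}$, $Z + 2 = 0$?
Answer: $-585372$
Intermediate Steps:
$Z = -2$ ($Z = -2 + 0 = -2$)
$F{\left(K \right)} = 1$
$p{\left(L,H \right)} = L$ ($p{\left(L,H \right)} = L 1 = L$)
$f{\left(P,Y \right)} = 2$ ($f{\left(P,Y \right)} = \sqrt{-2 + 6} = \sqrt{4} = 2$)
$\left(8 - f{\left(p{\left(-3,4 \right)},0 \right)}\right) \left(-97562\right) = \left(8 - 2\right) \left(-97562\right) = 6 \left(-97562\right) = -585372$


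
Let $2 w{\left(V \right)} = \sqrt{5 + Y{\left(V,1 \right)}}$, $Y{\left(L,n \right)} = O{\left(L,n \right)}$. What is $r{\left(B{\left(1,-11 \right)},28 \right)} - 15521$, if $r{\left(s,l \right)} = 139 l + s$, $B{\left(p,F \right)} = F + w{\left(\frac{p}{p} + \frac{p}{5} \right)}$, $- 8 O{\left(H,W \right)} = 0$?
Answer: $-11640 + \frac{\sqrt{5}}{2} \approx -11639.0$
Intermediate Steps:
$O{\left(H,W \right)} = 0$ ($O{\left(H,W \right)} = \left(- \frac{1}{8}\right) 0 = 0$)
$Y{\left(L,n \right)} = 0$
$w{\left(V \right)} = \frac{\sqrt{5}}{2}$ ($w{\left(V \right)} = \frac{\sqrt{5 + 0}}{2} = \frac{\sqrt{5}}{2}$)
$B{\left(p,F \right)} = F + \frac{\sqrt{5}}{2}$
$r{\left(s,l \right)} = s + 139 l$
$r{\left(B{\left(1,-11 \right)},28 \right)} - 15521 = \left(\left(-11 + \frac{\sqrt{5}}{2}\right) + 139 \cdot 28\right) - 15521 = \left(\left(-11 + \frac{\sqrt{5}}{2}\right) + 3892\right) - 15521 = \left(3881 + \frac{\sqrt{5}}{2}\right) - 15521 = -11640 + \frac{\sqrt{5}}{2}$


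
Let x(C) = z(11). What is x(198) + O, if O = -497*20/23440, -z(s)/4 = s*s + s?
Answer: -619313/1172 ≈ -528.42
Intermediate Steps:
z(s) = -4*s - 4*s² (z(s) = -4*(s*s + s) = -4*(s² + s) = -4*(s + s²) = -4*s - 4*s²)
x(C) = -528 (x(C) = -4*11*(1 + 11) = -4*11*12 = -528)
O = -497/1172 (O = -9940*1/23440 = -497/1172 ≈ -0.42406)
x(198) + O = -528 - 497/1172 = -619313/1172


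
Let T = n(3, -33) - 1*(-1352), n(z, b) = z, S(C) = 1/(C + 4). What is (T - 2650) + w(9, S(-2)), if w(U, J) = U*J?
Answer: -2581/2 ≈ -1290.5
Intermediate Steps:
S(C) = 1/(4 + C)
w(U, J) = J*U
T = 1355 (T = 3 - 1*(-1352) = 3 + 1352 = 1355)
(T - 2650) + w(9, S(-2)) = (1355 - 2650) + 9/(4 - 2) = -1295 + 9/2 = -2581/2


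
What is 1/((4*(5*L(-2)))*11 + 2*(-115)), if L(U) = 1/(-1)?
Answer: -1/450 ≈ -0.0022222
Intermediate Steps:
L(U) = -1
1/((4*(5*L(-2)))*11 + 2*(-115)) = 1/((4*(5*(-1)))*11 + 2*(-115)) = 1/((4*(-5))*11 - 230) = 1/(-20*11 - 230) = 1/(-220 - 230) = 1/(-450) = -1/450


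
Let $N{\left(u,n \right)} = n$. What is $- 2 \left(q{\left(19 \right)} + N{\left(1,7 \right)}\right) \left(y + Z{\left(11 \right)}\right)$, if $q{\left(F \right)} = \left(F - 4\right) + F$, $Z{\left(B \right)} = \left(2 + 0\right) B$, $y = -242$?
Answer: $18040$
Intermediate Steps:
$Z{\left(B \right)} = 2 B$
$q{\left(F \right)} = -4 + 2 F$ ($q{\left(F \right)} = \left(-4 + F\right) + F = -4 + 2 F$)
$- 2 \left(q{\left(19 \right)} + N{\left(1,7 \right)}\right) \left(y + Z{\left(11 \right)}\right) = - 2 \left(\left(-4 + 2 \cdot 19\right) + 7\right) \left(-242 + 2 \cdot 11\right) = - 2 \left(\left(-4 + 38\right) + 7\right) \left(-242 + 22\right) = - 2 \left(34 + 7\right) \left(-220\right) = - 2 \cdot 41 \left(-220\right) = \left(-2\right) \left(-9020\right) = 18040$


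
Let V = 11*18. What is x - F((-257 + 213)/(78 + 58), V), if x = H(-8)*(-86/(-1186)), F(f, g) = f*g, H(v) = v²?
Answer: 692561/10081 ≈ 68.700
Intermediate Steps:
V = 198
x = 2752/593 (x = (-8)²*(-86/(-1186)) = 64*(-86*(-1/1186)) = 64*(43/593) = 2752/593 ≈ 4.6408)
x - F((-257 + 213)/(78 + 58), V) = 2752/593 - (-257 + 213)/(78 + 58)*198 = 2752/593 - (-44/136)*198 = 2752/593 - (-44*1/136)*198 = 2752/593 - (-11)*198/34 = 2752/593 - 1*(-1089/17) = 2752/593 + 1089/17 = 692561/10081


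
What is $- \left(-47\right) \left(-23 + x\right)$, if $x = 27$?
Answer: $188$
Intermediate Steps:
$- \left(-47\right) \left(-23 + x\right) = - \left(-47\right) \left(-23 + 27\right) = - \left(-47\right) 4 = \left(-1\right) \left(-188\right) = 188$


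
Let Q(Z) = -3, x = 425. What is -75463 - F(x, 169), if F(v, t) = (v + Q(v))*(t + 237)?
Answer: -246795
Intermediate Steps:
F(v, t) = (-3 + v)*(237 + t) (F(v, t) = (v - 3)*(t + 237) = (-3 + v)*(237 + t))
-75463 - F(x, 169) = -75463 - (-711 - 3*169 + 237*425 + 169*425) = -75463 - (-711 - 507 + 100725 + 71825) = -75463 - 1*171332 = -75463 - 171332 = -246795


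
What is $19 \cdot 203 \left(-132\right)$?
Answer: $-509124$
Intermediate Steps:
$19 \cdot 203 \left(-132\right) = 3857 \left(-132\right) = -509124$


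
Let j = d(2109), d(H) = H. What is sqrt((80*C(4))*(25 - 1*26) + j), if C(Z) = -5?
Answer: sqrt(2509) ≈ 50.090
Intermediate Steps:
j = 2109
sqrt((80*C(4))*(25 - 1*26) + j) = sqrt((80*(-5))*(25 - 1*26) + 2109) = sqrt(-400*(25 - 26) + 2109) = sqrt(-400*(-1) + 2109) = sqrt(400 + 2109) = sqrt(2509)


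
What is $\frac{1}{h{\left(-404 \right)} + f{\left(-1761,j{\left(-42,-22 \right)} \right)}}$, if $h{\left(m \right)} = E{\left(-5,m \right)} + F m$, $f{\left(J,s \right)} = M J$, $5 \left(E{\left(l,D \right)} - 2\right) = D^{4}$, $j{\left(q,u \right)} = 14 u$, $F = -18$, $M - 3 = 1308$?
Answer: $\frac{5}{26627955671} \approx 1.8777 \cdot 10^{-10}$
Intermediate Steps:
$M = 1311$ ($M = 3 + 1308 = 1311$)
$E{\left(l,D \right)} = 2 + \frac{D^{4}}{5}$
$f{\left(J,s \right)} = 1311 J$
$h{\left(m \right)} = 2 - 18 m + \frac{m^{4}}{5}$ ($h{\left(m \right)} = \left(2 + \frac{m^{4}}{5}\right) - 18 m = 2 - 18 m + \frac{m^{4}}{5}$)
$\frac{1}{h{\left(-404 \right)} + f{\left(-1761,j{\left(-42,-22 \right)} \right)}} = \frac{1}{\left(2 - -7272 + \frac{\left(-404\right)^{4}}{5}\right) + 1311 \left(-1761\right)} = \frac{1}{\left(2 + 7272 + \frac{1}{5} \cdot 26639462656\right) - 2308671} = \frac{1}{\left(2 + 7272 + \frac{26639462656}{5}\right) - 2308671} = \frac{1}{\frac{26639499026}{5} - 2308671} = \frac{1}{\frac{26627955671}{5}} = \frac{5}{26627955671}$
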